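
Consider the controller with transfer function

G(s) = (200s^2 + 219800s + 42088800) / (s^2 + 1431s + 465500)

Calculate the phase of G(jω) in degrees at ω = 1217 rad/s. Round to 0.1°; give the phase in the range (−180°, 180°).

Substitute s = j1217:
Numerator: 200(j1217)^2 + 219800(j1217) + 42088800 = -254129000 + j267496600
Denominator: (j1217)^2 + 1431(j1217) + 465500 = -1015589 + j1741527
|N| = √(254129000² + 267496600²) ≈ 3.6897e+08, ∠N ≈ 133.53°
|D| = √(1015589² + 1741527²) ≈ 2.016e+06, ∠D ≈ 120.25°
∠G = 133.53° − 120.25° = 13.28°

13.3°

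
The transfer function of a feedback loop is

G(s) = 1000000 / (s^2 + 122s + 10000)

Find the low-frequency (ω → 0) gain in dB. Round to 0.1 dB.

G(0) = 1000000 / 10000 = 100
20 log₁₀(100) ≈ 40.00 dB

40.0 dB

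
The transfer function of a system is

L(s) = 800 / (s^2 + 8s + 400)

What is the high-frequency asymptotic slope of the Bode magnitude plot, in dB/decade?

Each pole contributes −20 dB/decade at high frequency; each zero contributes +20 dB/decade.
Net: 0 zero(s) − 2 pole(s) → -40 dB/decade.

-40 dB/decade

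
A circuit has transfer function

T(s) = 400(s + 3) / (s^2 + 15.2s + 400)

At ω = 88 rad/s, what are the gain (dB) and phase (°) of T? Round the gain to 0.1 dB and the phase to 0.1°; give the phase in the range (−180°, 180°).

13.5 dB, -81.6°

At s = jω = j88:
zero (s+3): 3 + j88 → |·| = √(3²+88²) = √7753 ≈ 88.051, ∠ = arctan(88/3) ≈ 88.05°
quadratic: (j88)² + 15.2·j88 + 400 = -7344 + j1337.6 → |·| ≈ 7464.8, ∠ ≈ 169.68°
|T| = 400 · 88.051 / 7464.8 ≈ 4.7182
Gain = 20 log₁₀(4.7182) ≈ 13.48 dB
∠T = 88.05° − 169.68° = -81.63°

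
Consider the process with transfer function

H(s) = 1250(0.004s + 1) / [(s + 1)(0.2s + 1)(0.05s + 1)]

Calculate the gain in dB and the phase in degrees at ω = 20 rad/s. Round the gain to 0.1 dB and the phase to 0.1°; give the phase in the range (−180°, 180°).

At ω = 20 rad/s:
zero (1 + j20·0.004) = 1 + j0.08 → |·| ≈ 1.0032, ∠ ≈ 4.57°
pole (1 + j20·1) = 1 + j20 → |·| ≈ 20.025, ∠ ≈ 87.14°
pole (1 + j20·0.2) = 1 + j4 → |·| ≈ 4.1231, ∠ ≈ 75.96°
pole (1 + j20·0.05) = 1 + j1 → |·| ≈ 1.4142, ∠ ≈ 45.00°
|H| = 1250 · 1.0032 / (20.025 · 4.1231 · 1.4142) ≈ 10.74
Gain = 20 log₁₀(10.74) ≈ 20.62 dB
∠H = (4.57°) − (87.14° + 75.96° + 45.00°) = -203.53° ≡ 156.47° (principal value)

20.6 dB, 156.5°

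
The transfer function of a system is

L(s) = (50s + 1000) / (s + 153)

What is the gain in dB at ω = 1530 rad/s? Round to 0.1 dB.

Substitute s = j1530:
Numerator: 50(j1530) + 1000 = 1000 + j76500
Denominator: (j1530) + 153 = 153 + j1530
|N| = √(1000² + 76500²) ≈ 76507, ∠N ≈ 89.25°
|D| = √(153² + 1530²) ≈ 1537.6, ∠D ≈ 84.29°
|L| = 76507 / 1537.6 ≈ 49.757
Gain = 20 log₁₀(49.757) ≈ 33.94 dB

33.9 dB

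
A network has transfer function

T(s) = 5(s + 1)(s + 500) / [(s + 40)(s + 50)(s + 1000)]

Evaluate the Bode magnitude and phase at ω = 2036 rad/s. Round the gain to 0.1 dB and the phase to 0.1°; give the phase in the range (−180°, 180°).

-52.9 dB, -75.1°

At s = jω = j2036:
zero (s+1): 1 + j2036 → |·| = √(1²+2036²) = √4145297 ≈ 2036, ∠ = arctan(2036/1) ≈ 89.97°
zero (s+500): 500 + j2036 → |·| = √(500²+2036²) = √4395296 ≈ 2096.5, ∠ = arctan(2036/500) ≈ 76.20°
pole (s+40): 40 + j2036 → |·| = √(40²+2036²) = √4146896 ≈ 2036.4, ∠ = arctan(2036/40) ≈ 88.87°
pole (s+50): 50 + j2036 → |·| = √(50²+2036²) = √4147796 ≈ 2036.6, ∠ = arctan(2036/50) ≈ 88.59°
pole (s+1000): 1000 + j2036 → |·| = √(1000²+2036²) = √5145296 ≈ 2268.3, ∠ = arctan(2036/1000) ≈ 63.84°
|T| = 5 · 4.2685e+06 / 9.4074e+09 ≈ 0.0022687
Gain = 20 log₁₀(0.0022687) ≈ -52.88 dB
∠T = 166.17° − 241.30° = -75.13°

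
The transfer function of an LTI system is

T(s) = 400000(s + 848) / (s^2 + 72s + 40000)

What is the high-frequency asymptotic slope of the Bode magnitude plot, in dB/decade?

Each pole contributes −20 dB/decade at high frequency; each zero contributes +20 dB/decade.
Net: 1 zero(s) − 2 pole(s) → -20 dB/decade.

-20 dB/decade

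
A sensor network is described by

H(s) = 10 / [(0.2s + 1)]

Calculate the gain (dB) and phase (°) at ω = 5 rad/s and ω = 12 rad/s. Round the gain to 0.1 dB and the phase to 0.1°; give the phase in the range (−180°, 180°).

ω = 5: 17.0 dB, -45.0°; ω = 12: 11.7 dB, -67.4°

At ω = 5 rad/s:
pole (1 + j5·0.2) = 1 + j1 → |·| ≈ 1.4142, ∠ ≈ 45.00°
|H| = 10 · 1 / (1.4142) ≈ 7.0711
Gain = 20 log₁₀(7.0711) ≈ 16.99 dB
∠H = (0°) − (45.00°) = -45.00°

At ω = 12 rad/s:
pole (1 + j12·0.2) = 1 + j2.4 → |·| ≈ 2.6, ∠ ≈ 67.38°
|H| = 10 · 1 / (2.6) ≈ 3.8462
Gain = 20 log₁₀(3.8462) ≈ 11.70 dB
∠H = (0°) − (67.38°) = -67.38°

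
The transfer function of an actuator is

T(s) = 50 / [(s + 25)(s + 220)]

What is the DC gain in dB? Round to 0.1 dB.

T(0) = 50 / (25·220) ≈ 0.0090909
20 log₁₀(0.0090909) ≈ -40.83 dB

-40.8 dB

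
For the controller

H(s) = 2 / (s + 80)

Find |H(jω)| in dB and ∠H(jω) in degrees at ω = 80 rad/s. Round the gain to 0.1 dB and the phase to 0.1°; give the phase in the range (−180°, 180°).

Substitute s = j80:
Numerator: 2 = 2 + j0
Denominator: (j80) + 80 = 80 + j80
|N| = √(2² + 0²) ≈ 2, ∠N ≈ 0.00°
|D| = √(80² + 80²) ≈ 113.14, ∠D ≈ 45.00°
|H| = 2 / 113.14 ≈ 0.017677
Gain = 20 log₁₀(0.017677) ≈ -35.05 dB
∠H = 0.00° − 45.00° = -45.00°

-35.1 dB, -45.0°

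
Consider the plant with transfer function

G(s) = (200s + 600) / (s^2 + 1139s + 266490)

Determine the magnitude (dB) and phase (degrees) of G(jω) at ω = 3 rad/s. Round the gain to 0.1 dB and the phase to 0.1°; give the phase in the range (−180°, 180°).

Substitute s = j3:
Numerator: 200(j3) + 600 = 600 + j600
Denominator: (j3)^2 + 1139(j3) + 266490 = 266481 + j3417
|N| = √(600² + 600²) ≈ 848.53, ∠N ≈ 45.00°
|D| = √(266481² + 3417²) ≈ 2.665e+05, ∠D ≈ 0.73°
|G| = 848.53 / 2.665e+05 ≈ 0.003184
Gain = 20 log₁₀(0.003184) ≈ -49.94 dB
∠G = 45.00° − 0.73° = 44.27°

-49.9 dB, 44.3°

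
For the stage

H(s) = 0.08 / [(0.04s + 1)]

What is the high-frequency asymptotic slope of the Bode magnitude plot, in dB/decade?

Each pole contributes −20 dB/decade at high frequency; each zero contributes +20 dB/decade.
Net: 0 zero(s) − 1 pole(s) → -20 dB/decade.

-20 dB/decade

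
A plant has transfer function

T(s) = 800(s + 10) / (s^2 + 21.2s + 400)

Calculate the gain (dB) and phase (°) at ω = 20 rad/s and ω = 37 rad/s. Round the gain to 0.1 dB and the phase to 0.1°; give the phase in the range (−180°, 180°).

ω = 20: 32.5 dB, -26.6°; ω = 37: 27.8 dB, -66.1°

At s = jω = j20:
zero (s+10): 10 + j20 → |·| = √(10²+20²) = √500 ≈ 22.361, ∠ = arctan(20/10) ≈ 63.43°
quadratic: (j20)² + 21.2·j20 + 400 = 0 + j424 → |·| ≈ 424, ∠ ≈ 90.00°
|T| = 800 · 22.361 / 424 ≈ 42.191
Gain = 20 log₁₀(42.191) ≈ 32.50 dB
∠T = 63.43° − 90.00° = -26.57°

At s = jω = j37:
zero (s+10): 10 + j37 → |·| = √(10²+37²) = √1469 ≈ 38.328, ∠ = arctan(37/10) ≈ 74.88°
quadratic: (j37)² + 21.2·j37 + 400 = -969 + j784.4 → |·| ≈ 1246.7, ∠ ≈ 141.01°
|T| = 800 · 38.328 / 1246.7 ≈ 24.595
Gain = 20 log₁₀(24.595) ≈ 27.82 dB
∠T = 74.88° − 141.01° = -66.13°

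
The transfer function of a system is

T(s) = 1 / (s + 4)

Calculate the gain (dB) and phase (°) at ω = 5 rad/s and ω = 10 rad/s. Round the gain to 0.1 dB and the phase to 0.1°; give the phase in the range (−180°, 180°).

At s = jω = j5:
pole (s+4): 4 + j5 → |·| = √(4²+5²) = √41 ≈ 6.4031, ∠ = arctan(5/4) ≈ 51.34°
|T| = 1 / 6.4031 ≈ 0.15617
Gain = 20 log₁₀(0.15617) ≈ -16.13 dB
∠T = 0.00° − 51.34° = -51.34°

At s = jω = j10:
pole (s+4): 4 + j10 → |·| = √(4²+10²) = √116 ≈ 10.77, ∠ = arctan(10/4) ≈ 68.20°
|T| = 1 / 10.77 ≈ 0.092851
Gain = 20 log₁₀(0.092851) ≈ -20.64 dB
∠T = 0.00° − 68.20° = -68.20°

ω = 5: -16.1 dB, -51.3°; ω = 10: -20.6 dB, -68.2°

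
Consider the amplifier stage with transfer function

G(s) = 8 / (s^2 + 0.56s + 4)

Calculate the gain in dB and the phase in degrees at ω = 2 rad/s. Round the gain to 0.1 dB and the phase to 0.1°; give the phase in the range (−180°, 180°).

17.1 dB, -90.0°

At s = jω = j2:
quadratic: (j2)² + 0.56·j2 + 4 = 0 + j1.12 → |·| ≈ 1.12, ∠ ≈ 90.00°
|G| = 8 / 1.12 ≈ 7.1429
Gain = 20 log₁₀(7.1429) ≈ 17.08 dB
∠G = 0.00° − 90.00° = -90.00°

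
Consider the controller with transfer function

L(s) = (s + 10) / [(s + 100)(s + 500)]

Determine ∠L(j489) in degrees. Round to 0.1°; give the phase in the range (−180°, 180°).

-34.0°

At s = jω = j489:
zero (s+10): 10 + j489 → |·| = √(10²+489²) = √239221 ≈ 489.1, ∠ = arctan(489/10) ≈ 88.83°
pole (s+100): 100 + j489 → |·| = √(100²+489²) = √249121 ≈ 499.12, ∠ = arctan(489/100) ≈ 78.44°
pole (s+500): 500 + j489 → |·| = √(500²+489²) = √489121 ≈ 699.37, ∠ = arctan(489/500) ≈ 44.36°
∠L = 88.83° − 122.80° = -33.97°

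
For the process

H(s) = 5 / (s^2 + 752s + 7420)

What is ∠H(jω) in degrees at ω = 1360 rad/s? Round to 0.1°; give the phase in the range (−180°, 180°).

Substitute s = j1360:
Numerator: 5 = 5 + j0
Denominator: (j1360)^2 + 752(j1360) + 7420 = -1842180 + j1022720
|N| = √(5² + 0²) ≈ 5, ∠N ≈ 0.00°
|D| = √(1842180² + 1022720²) ≈ 2.107e+06, ∠D ≈ 150.96°
∠H = 0.00° − 150.96° = -150.96°

-151.0°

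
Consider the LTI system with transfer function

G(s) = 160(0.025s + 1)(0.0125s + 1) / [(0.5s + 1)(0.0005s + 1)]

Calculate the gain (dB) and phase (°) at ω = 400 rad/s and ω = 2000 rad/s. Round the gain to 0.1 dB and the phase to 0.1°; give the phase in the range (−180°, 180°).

At ω = 400 rad/s:
zero (1 + j400·0.025) = 1 + j10 → |·| ≈ 10.05, ∠ ≈ 84.29°
zero (1 + j400·0.0125) = 1 + j5 → |·| ≈ 5.099, ∠ ≈ 78.69°
pole (1 + j400·0.5) = 1 + j200 → |·| ≈ 200, ∠ ≈ 89.71°
pole (1 + j400·0.0005) = 1 + j0.2 → |·| ≈ 1.0198, ∠ ≈ 11.31°
|G| = 160 · 10.05 · 5.099 / (200 · 1.0198) ≈ 40.2
Gain = 20 log₁₀(40.2) ≈ 32.08 dB
∠G = (84.29° + 78.69°) − (89.71° + 11.31°) = 61.96°

At ω = 2000 rad/s:
zero (1 + j2000·0.025) = 1 + j50 → |·| ≈ 50.01, ∠ ≈ 88.85°
zero (1 + j2000·0.0125) = 1 + j25 → |·| ≈ 25.02, ∠ ≈ 87.71°
pole (1 + j2000·0.5) = 1 + j1000 → |·| ≈ 1000, ∠ ≈ 89.94°
pole (1 + j2000·0.0005) = 1 + j1 → |·| ≈ 1.4142, ∠ ≈ 45.00°
|G| = 160 · 50.01 · 25.02 / (1000 · 1.4142) ≈ 141.56
Gain = 20 log₁₀(141.56) ≈ 43.02 dB
∠G = (88.85° + 87.71°) − (89.94° + 45.00°) = 41.62°

ω = 400: 32.1 dB, 62.0°; ω = 2000: 43.0 dB, 41.6°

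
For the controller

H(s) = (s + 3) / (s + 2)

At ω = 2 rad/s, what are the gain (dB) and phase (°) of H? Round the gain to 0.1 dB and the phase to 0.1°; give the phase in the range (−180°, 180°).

2.1 dB, -11.3°

At s = jω = j2:
zero (s+3): 3 + j2 → |·| = √(3²+2²) = √13 ≈ 3.6056, ∠ = arctan(2/3) ≈ 33.69°
pole (s+2): 2 + j2 → |·| = √(2²+2²) = √8 ≈ 2.8284, ∠ = arctan(2/2) ≈ 45.00°
|H| = 1 · 3.6056 / 2.8284 ≈ 1.2748
Gain = 20 log₁₀(1.2748) ≈ 2.11 dB
∠H = 33.69° − 45.00° = -11.31°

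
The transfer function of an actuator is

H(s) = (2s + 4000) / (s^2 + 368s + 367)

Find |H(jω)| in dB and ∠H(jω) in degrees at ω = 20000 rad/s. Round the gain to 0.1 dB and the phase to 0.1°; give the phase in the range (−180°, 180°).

-80.0 dB, -94.7°

Substitute s = j20000:
Numerator: 2(j20000) + 4000 = 4000 + j40000
Denominator: (j20000)^2 + 368(j20000) + 367 = -399999633 + j7360000
|N| = √(4000² + 40000²) ≈ 40200, ∠N ≈ 84.29°
|D| = √(399999633² + 7360000²) ≈ 4.0007e+08, ∠D ≈ 178.95°
|H| = 40200 / 4.0007e+08 ≈ 0.00010048
Gain = 20 log₁₀(0.00010048) ≈ -79.96 dB
∠H = 84.29° − 178.95° = -94.66°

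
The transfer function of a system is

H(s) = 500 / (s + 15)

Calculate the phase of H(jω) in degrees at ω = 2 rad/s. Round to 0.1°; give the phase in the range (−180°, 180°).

Substitute s = j2:
Numerator: 500 = 500 + j0
Denominator: (j2) + 15 = 15 + j2
|N| = √(500² + 0²) ≈ 500, ∠N ≈ 0.00°
|D| = √(15² + 2²) ≈ 15.133, ∠D ≈ 7.59°
∠H = 0.00° − 7.59° = -7.59°

-7.6°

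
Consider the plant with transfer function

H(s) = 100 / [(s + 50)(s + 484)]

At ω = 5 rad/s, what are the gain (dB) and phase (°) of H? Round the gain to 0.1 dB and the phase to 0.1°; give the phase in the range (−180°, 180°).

At s = jω = j5:
pole (s+50): 50 + j5 → |·| = √(50²+5²) = √2525 ≈ 50.249, ∠ = arctan(5/50) ≈ 5.71°
pole (s+484): 484 + j5 → |·| = √(484²+5²) = √234281 ≈ 484.03, ∠ = arctan(5/484) ≈ 0.59°
|H| = 100 / 24322 ≈ 0.0041115
Gain = 20 log₁₀(0.0041115) ≈ -47.72 dB
∠H = 0.00° − 6.30° = -6.30°

-47.7 dB, -6.3°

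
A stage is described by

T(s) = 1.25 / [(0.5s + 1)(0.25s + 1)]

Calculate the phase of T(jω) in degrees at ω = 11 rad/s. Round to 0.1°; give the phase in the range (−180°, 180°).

-149.7°

At ω = 11 rad/s:
pole (1 + j11·0.5) = 1 + j5.5 → |·| ≈ 5.5902, ∠ ≈ 79.70°
pole (1 + j11·0.25) = 1 + j2.75 → |·| ≈ 2.9262, ∠ ≈ 70.02°
∠T = (0°) − (79.70° + 70.02°) = -149.72°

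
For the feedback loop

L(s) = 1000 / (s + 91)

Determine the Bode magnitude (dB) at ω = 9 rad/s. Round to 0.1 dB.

At s = jω = j9:
pole (s+91): 91 + j9 → |·| = √(91²+9²) = √8362 ≈ 91.444, ∠ = arctan(9/91) ≈ 5.65°
|L| = 1000 / 91.444 ≈ 10.936
Gain = 20 log₁₀(10.936) ≈ 20.78 dB

20.8 dB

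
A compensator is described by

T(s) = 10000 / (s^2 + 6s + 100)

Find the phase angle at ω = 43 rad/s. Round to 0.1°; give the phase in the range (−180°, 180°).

At s = jω = j43:
quadratic: (j43)² + 6·j43 + 100 = -1749 + j258 → |·| ≈ 1767.9, ∠ ≈ 171.61°
∠T = 0.00° − 171.61° = -171.61°

-171.6°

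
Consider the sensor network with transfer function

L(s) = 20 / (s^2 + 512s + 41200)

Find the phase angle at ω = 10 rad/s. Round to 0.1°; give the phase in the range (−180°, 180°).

-7.1°

Substitute s = j10:
Numerator: 20 = 20 + j0
Denominator: (j10)^2 + 512(j10) + 41200 = 41100 + j5120
|N| = √(20² + 0²) ≈ 20, ∠N ≈ 0.00°
|D| = √(41100² + 5120²) ≈ 41418, ∠D ≈ 7.10°
∠L = 0.00° − 7.10° = -7.10°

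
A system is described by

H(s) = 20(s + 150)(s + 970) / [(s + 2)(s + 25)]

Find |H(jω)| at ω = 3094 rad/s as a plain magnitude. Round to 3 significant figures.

21.0

At s = jω = j3094:
zero (s+150): 150 + j3094 → |·| = √(150²+3094²) = √9595336 ≈ 3097.6, ∠ = arctan(3094/150) ≈ 87.22°
zero (s+970): 970 + j3094 → |·| = √(970²+3094²) = √10513736 ≈ 3242.5, ∠ = arctan(3094/970) ≈ 72.59°
pole (s+2): 2 + j3094 → |·| = √(2²+3094²) = √9572840 ≈ 3094, ∠ = arctan(3094/2) ≈ 89.96°
pole (s+25): 25 + j3094 → |·| = √(25²+3094²) = √9573461 ≈ 3094.1, ∠ = arctan(3094/25) ≈ 89.54°
|H| = 20 · 1.0044e+07 / 9.5731e+06 ≈ 20.984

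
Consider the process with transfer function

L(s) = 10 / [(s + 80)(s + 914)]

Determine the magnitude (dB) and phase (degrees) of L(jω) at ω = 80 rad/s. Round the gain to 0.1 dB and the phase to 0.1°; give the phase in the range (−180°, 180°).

-80.3 dB, -50.0°

At s = jω = j80:
pole (s+80): 80 + j80 → |·| = √(80²+80²) = √12800 ≈ 113.14, ∠ = arctan(80/80) ≈ 45.00°
pole (s+914): 914 + j80 → |·| = √(914²+80²) = √841796 ≈ 917.49, ∠ = arctan(80/914) ≈ 5.00°
|L| = 10 / 1.038e+05 ≈ 9.6339e-05
Gain = 20 log₁₀(9.6339e-05) ≈ -80.32 dB
∠L = 0.00° − 50.00° = -50.00°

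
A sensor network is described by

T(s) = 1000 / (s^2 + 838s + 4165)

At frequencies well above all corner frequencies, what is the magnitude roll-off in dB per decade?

Each pole contributes −20 dB/decade at high frequency; each zero contributes +20 dB/decade.
Net: 0 zero(s) − 2 pole(s) → -40 dB/decade.

-40 dB/decade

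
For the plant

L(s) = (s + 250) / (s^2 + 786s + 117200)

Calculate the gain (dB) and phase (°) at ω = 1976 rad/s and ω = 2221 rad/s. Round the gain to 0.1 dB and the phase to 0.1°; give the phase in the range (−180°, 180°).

Substitute s = j1976:
Numerator: (j1976) + 250 = 250 + j1976
Denominator: (j1976)^2 + 786(j1976) + 117200 = -3787376 + j1553136
|N| = √(250² + 1976²) ≈ 1991.8, ∠N ≈ 82.79°
|D| = √(3787376² + 1553136²) ≈ 4.0935e+06, ∠D ≈ 157.70°
|L| = 1991.8 / 4.0935e+06 ≈ 0.00048658
Gain = 20 log₁₀(0.00048658) ≈ -66.26 dB
∠L = 82.79° − 157.70° = -74.91°

Substitute s = j2221:
Numerator: (j2221) + 250 = 250 + j2221
Denominator: (j2221)^2 + 786(j2221) + 117200 = -4815641 + j1745706
|N| = √(250² + 2221²) ≈ 2235, ∠N ≈ 83.58°
|D| = √(4815641² + 1745706²) ≈ 5.1223e+06, ∠D ≈ 160.07°
|L| = 2235 / 5.1223e+06 ≈ 0.00043633
Gain = 20 log₁₀(0.00043633) ≈ -67.20 dB
∠L = 83.58° − 160.07° = -76.49°

ω = 1976: -66.3 dB, -74.9°; ω = 2221: -67.2 dB, -76.5°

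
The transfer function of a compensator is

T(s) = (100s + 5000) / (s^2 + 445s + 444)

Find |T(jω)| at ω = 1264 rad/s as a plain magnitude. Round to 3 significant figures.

0.0747

Substitute s = j1264:
Numerator: 100(j1264) + 5000 = 5000 + j126400
Denominator: (j1264)^2 + 445(j1264) + 444 = -1597252 + j562480
|N| = √(5000² + 126400²) ≈ 1.265e+05, ∠N ≈ 87.73°
|D| = √(1597252² + 562480²) ≈ 1.6934e+06, ∠D ≈ 160.60°
|T| = 1.265e+05 / 1.6934e+06 ≈ 0.074702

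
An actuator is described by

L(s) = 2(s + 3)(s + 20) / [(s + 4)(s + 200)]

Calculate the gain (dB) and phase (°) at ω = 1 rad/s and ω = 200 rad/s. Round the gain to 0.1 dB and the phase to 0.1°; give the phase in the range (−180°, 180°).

At s = jω = j1:
zero (s+3): 3 + j1 → |·| = √(3²+1²) = √10 ≈ 3.1623, ∠ = arctan(1/3) ≈ 18.43°
zero (s+20): 20 + j1 → |·| = √(20²+1²) = √401 ≈ 20.025, ∠ = arctan(1/20) ≈ 2.86°
pole (s+4): 4 + j1 → |·| = √(4²+1²) = √17 ≈ 4.1231, ∠ = arctan(1/4) ≈ 14.04°
pole (s+200): 200 + j1 → |·| = √(200²+1²) = √40001 ≈ 200, ∠ = arctan(1/200) ≈ 0.29°
|L| = 2 · 63.325 / 824.62 ≈ 0.15359
Gain = 20 log₁₀(0.15359) ≈ -16.27 dB
∠L = 21.29° − 14.33° = 6.96°

At s = jω = j200:
zero (s+3): 3 + j200 → |·| = √(3²+200²) = √40009 ≈ 200.02, ∠ = arctan(200/3) ≈ 89.14°
zero (s+20): 20 + j200 → |·| = √(20²+200²) = √40400 ≈ 201, ∠ = arctan(200/20) ≈ 84.29°
pole (s+4): 4 + j200 → |·| = √(4²+200²) = √40016 ≈ 200.04, ∠ = arctan(200/4) ≈ 88.85°
pole (s+200): 200 + j200 → |·| = √(200²+200²) = √80000 ≈ 282.84, ∠ = arctan(200/200) ≈ 45.00°
|L| = 2 · 40204 / 56579 ≈ 1.4212
Gain = 20 log₁₀(1.4212) ≈ 3.05 dB
∠L = 173.43° − 133.85° = 39.58°

ω = 1: -16.3 dB, 7.0°; ω = 200: 3.1 dB, 39.6°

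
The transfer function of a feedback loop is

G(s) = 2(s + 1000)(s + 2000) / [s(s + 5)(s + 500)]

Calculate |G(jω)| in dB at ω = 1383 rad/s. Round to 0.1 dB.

-50.6 dB

At s = jω = j1383:
zero (s+1000): 1000 + j1383 → |·| = √(1000²+1383²) = √2912689 ≈ 1706.7, ∠ = arctan(1383/1000) ≈ 54.13°
zero (s+2000): 2000 + j1383 → |·| = √(2000²+1383²) = √5912689 ≈ 2431.6, ∠ = arctan(1383/2000) ≈ 34.66°
pole (s+5): 5 + j1383 → |·| = √(5²+1383²) = √1912714 ≈ 1383, ∠ = arctan(1383/5) ≈ 89.79°
pole (s+500): 500 + j1383 → |·| = √(500²+1383²) = √2162689 ≈ 1470.6, ∠ = arctan(1383/500) ≈ 70.12°
pole at origin: |s| = 1383, ∠ = 90.00° (in denominator)
|G| = 2 · 4.15e+06 / 2.8128e+09 ≈ 0.0029508
Gain = 20 log₁₀(0.0029508) ≈ -50.60 dB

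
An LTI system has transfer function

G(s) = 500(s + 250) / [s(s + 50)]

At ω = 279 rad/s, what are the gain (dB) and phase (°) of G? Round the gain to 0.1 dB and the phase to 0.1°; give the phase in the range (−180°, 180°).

At s = jω = j279:
zero (s+250): 250 + j279 → |·| = √(250²+279²) = √140341 ≈ 374.62, ∠ = arctan(279/250) ≈ 48.14°
pole (s+50): 50 + j279 → |·| = √(50²+279²) = √80341 ≈ 283.44, ∠ = arctan(279/50) ≈ 79.84°
pole at origin: |s| = 279, ∠ = 90.00° (in denominator)
|G| = 500 · 374.62 / 79080 ≈ 2.3686
Gain = 20 log₁₀(2.3686) ≈ 7.49 dB
∠G = 48.14° − 169.84° = -121.70°

7.5 dB, -121.7°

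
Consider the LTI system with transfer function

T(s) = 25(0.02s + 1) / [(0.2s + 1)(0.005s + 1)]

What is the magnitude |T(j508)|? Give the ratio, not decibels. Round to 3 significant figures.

At ω = 508 rad/s:
zero (1 + j508·0.02) = 1 + j10.16 → |·| ≈ 10.209, ∠ ≈ 84.38°
pole (1 + j508·0.2) = 1 + j101.6 → |·| ≈ 101.6, ∠ ≈ 89.44°
pole (1 + j508·0.005) = 1 + j2.54 → |·| ≈ 2.7298, ∠ ≈ 68.51°
|T| = 25 · 10.209 / (101.6 · 2.7298) ≈ 0.92023

0.920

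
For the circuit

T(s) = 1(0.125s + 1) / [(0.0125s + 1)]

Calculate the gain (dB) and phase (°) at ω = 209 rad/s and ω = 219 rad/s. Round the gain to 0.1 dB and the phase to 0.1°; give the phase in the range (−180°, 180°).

At ω = 209 rad/s:
zero (1 + j209·0.125) = 1 + j26.125 → |·| ≈ 26.144, ∠ ≈ 87.81°
pole (1 + j209·0.0125) = 1 + j2.6125 → |·| ≈ 2.7973, ∠ ≈ 69.05°
|T| = 1 · 26.144 / (2.7973) ≈ 9.3462
Gain = 20 log₁₀(9.3462) ≈ 19.41 dB
∠T = (87.81°) − (69.05°) = 18.76°

At ω = 219 rad/s:
zero (1 + j219·0.125) = 1 + j27.375 → |·| ≈ 27.393, ∠ ≈ 87.91°
pole (1 + j219·0.0125) = 1 + j2.7375 → |·| ≈ 2.9144, ∠ ≈ 69.93°
|T| = 1 · 27.393 / (2.9144) ≈ 9.3992
Gain = 20 log₁₀(9.3992) ≈ 19.46 dB
∠T = (87.91°) − (69.93°) = 17.98°

ω = 209: 19.4 dB, 18.8°; ω = 219: 19.5 dB, 18.0°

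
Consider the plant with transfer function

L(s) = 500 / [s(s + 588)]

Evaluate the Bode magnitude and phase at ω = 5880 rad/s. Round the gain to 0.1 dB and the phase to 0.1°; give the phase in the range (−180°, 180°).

-96.8 dB, -174.3°

At s = jω = j5880:
pole (s+588): 588 + j5880 → |·| = √(588²+5880²) = √34920144 ≈ 5909.3, ∠ = arctan(5880/588) ≈ 84.29°
pole at origin: |s| = 5880, ∠ = 90.00° (in denominator)
|L| = 500 / 3.4747e+07 ≈ 1.439e-05
Gain = 20 log₁₀(1.439e-05) ≈ -96.84 dB
∠L = 0.00° − 174.29° = -174.29°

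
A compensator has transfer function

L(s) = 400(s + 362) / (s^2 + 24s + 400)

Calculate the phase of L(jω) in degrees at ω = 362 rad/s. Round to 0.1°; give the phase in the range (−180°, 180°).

-131.2°

At s = jω = j362:
zero (s+362): 362 + j362 → |·| = √(362²+362²) = √262088 ≈ 511.95, ∠ = arctan(362/362) ≈ 45.00°
quadratic: (j362)² + 24·j362 + 400 = -130644 + j8688 → |·| ≈ 1.3093e+05, ∠ ≈ 176.20°
∠L = 45.00° − 176.20° = -131.20°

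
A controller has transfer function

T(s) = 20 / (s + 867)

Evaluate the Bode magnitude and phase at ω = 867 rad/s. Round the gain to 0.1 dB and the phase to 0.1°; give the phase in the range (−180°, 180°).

-35.8 dB, -45.0°

At s = jω = j867:
pole (s+867): 867 + j867 → |·| = √(867²+867²) = √1503378 ≈ 1226.1, ∠ = arctan(867/867) ≈ 45.00°
|T| = 20 / 1226.1 ≈ 0.016312
Gain = 20 log₁₀(0.016312) ≈ -35.75 dB
∠T = 0.00° − 45.00° = -45.00°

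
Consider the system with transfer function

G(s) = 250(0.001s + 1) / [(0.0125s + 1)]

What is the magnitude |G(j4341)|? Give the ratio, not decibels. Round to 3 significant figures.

20.5

At ω = 4341 rad/s:
zero (1 + j4341·0.001) = 1 + j4.341 → |·| ≈ 4.4547, ∠ ≈ 77.03°
pole (1 + j4341·0.0125) = 1 + j54.2625 → |·| ≈ 54.272, ∠ ≈ 88.94°
|G| = 250 · 4.4547 / (54.272) ≈ 20.52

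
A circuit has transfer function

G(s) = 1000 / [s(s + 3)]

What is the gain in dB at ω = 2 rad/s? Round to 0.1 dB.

At s = jω = j2:
pole (s+3): 3 + j2 → |·| = √(3²+2²) = √13 ≈ 3.6056, ∠ = arctan(2/3) ≈ 33.69°
pole at origin: |s| = 2, ∠ = 90.00° (in denominator)
|G| = 1000 / 7.2112 ≈ 138.67
Gain = 20 log₁₀(138.67) ≈ 42.84 dB

42.8 dB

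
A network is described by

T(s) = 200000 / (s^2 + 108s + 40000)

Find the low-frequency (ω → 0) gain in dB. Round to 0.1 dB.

14.0 dB

T(0) = 200000 / 40000 = 5
20 log₁₀(5) ≈ 13.98 dB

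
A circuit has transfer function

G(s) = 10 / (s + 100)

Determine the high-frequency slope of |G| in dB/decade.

Each pole contributes −20 dB/decade at high frequency; each zero contributes +20 dB/decade.
Net: 0 zero(s) − 1 pole(s) → -20 dB/decade.

-20 dB/decade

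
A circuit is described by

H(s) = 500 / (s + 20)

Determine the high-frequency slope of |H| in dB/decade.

-20 dB/decade

Each pole contributes −20 dB/decade at high frequency; each zero contributes +20 dB/decade.
Net: 0 zero(s) − 1 pole(s) → -20 dB/decade.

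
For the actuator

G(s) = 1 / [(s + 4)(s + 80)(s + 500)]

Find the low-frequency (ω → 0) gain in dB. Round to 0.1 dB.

-104.1 dB

G(0) = 1 / (4·80·500) = 6.25e-06
20 log₁₀(6.25e-06) ≈ -104.08 dB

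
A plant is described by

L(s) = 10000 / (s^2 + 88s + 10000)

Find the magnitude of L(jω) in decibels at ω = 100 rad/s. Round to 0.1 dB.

At s = jω = j100:
quadratic: (j100)² + 88·j100 + 10000 = 0 + j8800 → |·| ≈ 8800, ∠ ≈ 90.00°
|L| = 10000 / 8800 ≈ 1.1364
Gain = 20 log₁₀(1.1364) ≈ 1.11 dB

1.1 dB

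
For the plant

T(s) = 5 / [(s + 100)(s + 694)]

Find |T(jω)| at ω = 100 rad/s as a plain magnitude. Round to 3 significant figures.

At s = jω = j100:
pole (s+100): 100 + j100 → |·| = √(100²+100²) = √20000 ≈ 141.42, ∠ = arctan(100/100) ≈ 45.00°
pole (s+694): 694 + j100 → |·| = √(694²+100²) = √491636 ≈ 701.17, ∠ = arctan(100/694) ≈ 8.20°
|T| = 5 / 99159 ≈ 5.0424e-05

5.04e-05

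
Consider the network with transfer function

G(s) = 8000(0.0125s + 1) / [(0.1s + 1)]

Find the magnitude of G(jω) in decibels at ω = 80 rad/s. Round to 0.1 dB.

At ω = 80 rad/s:
zero (1 + j80·0.0125) = 1 + j1 → |·| ≈ 1.4142, ∠ ≈ 45.00°
pole (1 + j80·0.1) = 1 + j8 → |·| ≈ 8.0623, ∠ ≈ 82.87°
|G| = 8000 · 1.4142 / (8.0623) ≈ 1403.3
Gain = 20 log₁₀(1403.3) ≈ 62.94 dB

62.9 dB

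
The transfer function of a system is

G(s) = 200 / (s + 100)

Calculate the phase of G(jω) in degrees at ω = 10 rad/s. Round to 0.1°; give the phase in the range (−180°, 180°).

Substitute s = j10:
Numerator: 200 = 200 + j0
Denominator: (j10) + 100 = 100 + j10
|N| = √(200² + 0²) ≈ 200, ∠N ≈ 0.00°
|D| = √(100² + 10²) ≈ 100.5, ∠D ≈ 5.71°
∠G = 0.00° − 5.71° = -5.71°

-5.7°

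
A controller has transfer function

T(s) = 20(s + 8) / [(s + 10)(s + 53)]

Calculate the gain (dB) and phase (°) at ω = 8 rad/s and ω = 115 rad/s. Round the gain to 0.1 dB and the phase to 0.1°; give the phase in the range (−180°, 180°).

At s = jω = j8:
zero (s+8): 8 + j8 → |·| = √(8²+8²) = √128 ≈ 11.314, ∠ = arctan(8/8) ≈ 45.00°
pole (s+10): 10 + j8 → |·| = √(10²+8²) = √164 ≈ 12.806, ∠ = arctan(8/10) ≈ 38.66°
pole (s+53): 53 + j8 → |·| = √(53²+8²) = √2873 ≈ 53.6, ∠ = arctan(8/53) ≈ 8.58°
|T| = 20 · 11.314 / 686.4 ≈ 0.32966
Gain = 20 log₁₀(0.32966) ≈ -9.64 dB
∠T = 45.00° − 47.24° = -2.24°

At s = jω = j115:
zero (s+8): 8 + j115 → |·| = √(8²+115²) = √13289 ≈ 115.28, ∠ = arctan(115/8) ≈ 86.02°
pole (s+10): 10 + j115 → |·| = √(10²+115²) = √13325 ≈ 115.43, ∠ = arctan(115/10) ≈ 85.03°
pole (s+53): 53 + j115 → |·| = √(53²+115²) = √16034 ≈ 126.63, ∠ = arctan(115/53) ≈ 65.26°
|T| = 20 · 115.28 / 14617 ≈ 0.15773
Gain = 20 log₁₀(0.15773) ≈ -16.04 dB
∠T = 86.02° − 150.29° = -64.27°

ω = 8: -9.6 dB, -2.2°; ω = 115: -16.0 dB, -64.3°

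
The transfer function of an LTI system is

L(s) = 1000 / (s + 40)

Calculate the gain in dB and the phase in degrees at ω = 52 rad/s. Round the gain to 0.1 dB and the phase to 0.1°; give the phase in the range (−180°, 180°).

23.7 dB, -52.4°

At s = jω = j52:
pole (s+40): 40 + j52 → |·| = √(40²+52²) = √4304 ≈ 65.605, ∠ = arctan(52/40) ≈ 52.43°
|L| = 1000 / 65.605 ≈ 15.243
Gain = 20 log₁₀(15.243) ≈ 23.66 dB
∠L = 0.00° − 52.43° = -52.43°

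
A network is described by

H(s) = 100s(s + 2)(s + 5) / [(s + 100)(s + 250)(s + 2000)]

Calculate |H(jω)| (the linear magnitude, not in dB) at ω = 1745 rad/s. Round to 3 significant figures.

65.0

At s = jω = j1745:
zero (s+2): 2 + j1745 → |·| = √(2²+1745²) = √3045029 ≈ 1745, ∠ = arctan(1745/2) ≈ 89.93°
zero (s+5): 5 + j1745 → |·| = √(5²+1745²) = √3045050 ≈ 1745, ∠ = arctan(1745/5) ≈ 89.84°
zero at origin: s = j1745 → |·| = 1745, ∠ = 90.00°
pole (s+100): 100 + j1745 → |·| = √(100²+1745²) = √3055025 ≈ 1747.9, ∠ = arctan(1745/100) ≈ 86.72°
pole (s+250): 250 + j1745 → |·| = √(250²+1745²) = √3107525 ≈ 1762.8, ∠ = arctan(1745/250) ≈ 81.85°
pole (s+2000): 2000 + j1745 → |·| = √(2000²+1745²) = √7045025 ≈ 2654.2, ∠ = arctan(1745/2000) ≈ 41.10°
|H| = 100 · 5.3136e+09 / 8.1781e+09 ≈ 64.974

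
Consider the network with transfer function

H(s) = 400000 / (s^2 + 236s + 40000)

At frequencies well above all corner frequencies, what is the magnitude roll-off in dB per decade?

Each pole contributes −20 dB/decade at high frequency; each zero contributes +20 dB/decade.
Net: 0 zero(s) − 2 pole(s) → -40 dB/decade.

-40 dB/decade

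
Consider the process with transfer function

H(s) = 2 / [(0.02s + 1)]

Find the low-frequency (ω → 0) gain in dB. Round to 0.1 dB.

6.0 dB

H(0) = 2 · 1 / 1 = 2
20 log₁₀(2) ≈ 6.02 dB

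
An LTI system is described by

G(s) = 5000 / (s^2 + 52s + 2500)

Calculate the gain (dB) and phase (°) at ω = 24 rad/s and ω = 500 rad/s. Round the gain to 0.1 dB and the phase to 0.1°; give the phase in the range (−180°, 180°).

ω = 24: 6.8 dB, -33.0°; ω = 500: -33.9 dB, -174.0°

At s = jω = j24:
quadratic: (j24)² + 52·j24 + 2500 = 1924 + j1248 → |·| ≈ 2293.3, ∠ ≈ 32.97°
|G| = 5000 / 2293.3 ≈ 2.1803
Gain = 20 log₁₀(2.1803) ≈ 6.77 dB
∠G = 0.00° − 32.97° = -32.97°

At s = jω = j500:
quadratic: (j500)² + 52·j500 + 2500 = -247500 + j26000 → |·| ≈ 2.4886e+05, ∠ ≈ 174.00°
|G| = 5000 / 2.4886e+05 ≈ 0.020092
Gain = 20 log₁₀(0.020092) ≈ -33.94 dB
∠G = 0.00° − 174.00° = -174.00°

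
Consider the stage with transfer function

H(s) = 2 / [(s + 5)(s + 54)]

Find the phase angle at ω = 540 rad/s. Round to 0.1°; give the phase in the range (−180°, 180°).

-173.8°

At s = jω = j540:
pole (s+5): 5 + j540 → |·| = √(5²+540²) = √291625 ≈ 540.02, ∠ = arctan(540/5) ≈ 89.47°
pole (s+54): 54 + j540 → |·| = √(54²+540²) = √294516 ≈ 542.69, ∠ = arctan(540/54) ≈ 84.29°
∠H = 0.00° − 173.76° = -173.76°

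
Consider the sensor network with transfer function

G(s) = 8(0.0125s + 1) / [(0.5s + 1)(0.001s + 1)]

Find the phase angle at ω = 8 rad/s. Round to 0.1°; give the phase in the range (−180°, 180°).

At ω = 8 rad/s:
zero (1 + j8·0.0125) = 1 + j0.1 → |·| ≈ 1.005, ∠ ≈ 5.71°
pole (1 + j8·0.5) = 1 + j4 → |·| ≈ 4.1231, ∠ ≈ 75.96°
pole (1 + j8·0.001) = 1 + j0.008 → |·| ≈ 1, ∠ ≈ 0.46°
∠G = (5.71°) − (75.96° + 0.46°) = -70.71°

-70.7°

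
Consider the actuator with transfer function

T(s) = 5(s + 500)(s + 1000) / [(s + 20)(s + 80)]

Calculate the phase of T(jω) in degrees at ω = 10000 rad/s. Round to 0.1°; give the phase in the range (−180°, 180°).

-8.0°

At s = jω = j10000:
zero (s+500): 500 + j10000 → |·| = √(500²+10000²) = √100250000 ≈ 10012, ∠ = arctan(10000/500) ≈ 87.14°
zero (s+1000): 1000 + j10000 → |·| = √(1000²+10000²) = √101000000 ≈ 10050, ∠ = arctan(10000/1000) ≈ 84.29°
pole (s+20): 20 + j10000 → |·| = √(20²+10000²) = √100000400 ≈ 10000, ∠ = arctan(10000/20) ≈ 89.89°
pole (s+80): 80 + j10000 → |·| = √(80²+10000²) = √100006400 ≈ 10000, ∠ = arctan(10000/80) ≈ 89.54°
∠T = 171.43° − 179.43° = -8.00°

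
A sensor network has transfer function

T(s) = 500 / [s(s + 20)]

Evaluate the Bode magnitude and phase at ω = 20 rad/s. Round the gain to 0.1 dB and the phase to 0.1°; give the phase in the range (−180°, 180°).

At s = jω = j20:
pole (s+20): 20 + j20 → |·| = √(20²+20²) = √800 ≈ 28.284, ∠ = arctan(20/20) ≈ 45.00°
pole at origin: |s| = 20, ∠ = 90.00° (in denominator)
|T| = 500 / 565.68 ≈ 0.88389
Gain = 20 log₁₀(0.88389) ≈ -1.07 dB
∠T = 0.00° − 135.00° = -135.00°

-1.1 dB, -135.0°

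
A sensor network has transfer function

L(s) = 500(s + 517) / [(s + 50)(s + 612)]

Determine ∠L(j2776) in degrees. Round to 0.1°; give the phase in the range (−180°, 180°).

-87.1°

At s = jω = j2776:
zero (s+517): 517 + j2776 → |·| = √(517²+2776²) = √7973465 ≈ 2823.7, ∠ = arctan(2776/517) ≈ 79.45°
pole (s+50): 50 + j2776 → |·| = √(50²+2776²) = √7708676 ≈ 2776.5, ∠ = arctan(2776/50) ≈ 88.97°
pole (s+612): 612 + j2776 → |·| = √(612²+2776²) = √8080720 ≈ 2842.7, ∠ = arctan(2776/612) ≈ 77.57°
∠L = 79.45° − 166.54° = -87.09°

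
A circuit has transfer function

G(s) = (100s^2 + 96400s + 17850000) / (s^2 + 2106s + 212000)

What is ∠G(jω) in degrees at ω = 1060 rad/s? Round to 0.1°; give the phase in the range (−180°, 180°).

20.6°

Substitute s = j1060:
Numerator: 100(j1060)^2 + 96400(j1060) + 17850000 = -94510000 + j102184000
Denominator: (j1060)^2 + 2106(j1060) + 212000 = -911600 + j2232360
|N| = √(94510000² + 102184000²) ≈ 1.3919e+08, ∠N ≈ 132.77°
|D| = √(911600² + 2232360²) ≈ 2.4113e+06, ∠D ≈ 112.21°
∠G = 132.77° − 112.21° = 20.56°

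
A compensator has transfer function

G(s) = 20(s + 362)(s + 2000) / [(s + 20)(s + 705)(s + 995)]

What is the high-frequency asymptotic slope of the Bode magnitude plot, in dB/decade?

Each pole contributes −20 dB/decade at high frequency; each zero contributes +20 dB/decade.
Net: 2 zero(s) − 3 pole(s) → -20 dB/decade.

-20 dB/decade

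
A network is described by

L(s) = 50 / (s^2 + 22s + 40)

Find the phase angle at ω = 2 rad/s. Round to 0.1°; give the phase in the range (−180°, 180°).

Substitute s = j2:
Numerator: 50 = 50 + j0
Denominator: (j2)^2 + 22(j2) + 40 = 36 + j44
|N| = √(50² + 0²) ≈ 50, ∠N ≈ 0.00°
|D| = √(36² + 44²) ≈ 56.851, ∠D ≈ 50.71°
∠L = 0.00° − 50.71° = -50.71°

-50.7°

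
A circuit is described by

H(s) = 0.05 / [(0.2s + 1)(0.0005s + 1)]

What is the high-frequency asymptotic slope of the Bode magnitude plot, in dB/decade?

Each pole contributes −20 dB/decade at high frequency; each zero contributes +20 dB/decade.
Net: 0 zero(s) − 2 pole(s) → -40 dB/decade.

-40 dB/decade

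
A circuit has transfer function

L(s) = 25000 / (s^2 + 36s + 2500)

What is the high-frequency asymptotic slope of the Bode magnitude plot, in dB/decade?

Each pole contributes −20 dB/decade at high frequency; each zero contributes +20 dB/decade.
Net: 0 zero(s) − 2 pole(s) → -40 dB/decade.

-40 dB/decade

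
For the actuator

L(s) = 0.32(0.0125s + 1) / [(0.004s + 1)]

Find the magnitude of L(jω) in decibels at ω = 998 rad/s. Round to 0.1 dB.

At ω = 998 rad/s:
zero (1 + j998·0.0125) = 1 + j12.475 → |·| ≈ 12.515, ∠ ≈ 85.42°
pole (1 + j998·0.004) = 1 + j3.992 → |·| ≈ 4.1153, ∠ ≈ 75.94°
|L| = 0.32 · 12.515 / (4.1153) ≈ 0.97315
Gain = 20 log₁₀(0.97315) ≈ -0.24 dB

-0.2 dB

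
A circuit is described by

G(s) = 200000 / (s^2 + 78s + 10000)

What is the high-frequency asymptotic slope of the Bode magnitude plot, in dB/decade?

Each pole contributes −20 dB/decade at high frequency; each zero contributes +20 dB/decade.
Net: 0 zero(s) − 2 pole(s) → -40 dB/decade.

-40 dB/decade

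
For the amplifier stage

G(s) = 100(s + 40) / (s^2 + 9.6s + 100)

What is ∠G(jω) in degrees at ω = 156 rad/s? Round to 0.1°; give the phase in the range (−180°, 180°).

At s = jω = j156:
zero (s+40): 40 + j156 → |·| = √(40²+156²) = √25936 ≈ 161.05, ∠ = arctan(156/40) ≈ 75.62°
quadratic: (j156)² + 9.6·j156 + 100 = -24236 + j1497.6 → |·| ≈ 24282, ∠ ≈ 176.46°
∠G = 75.62° − 176.46° = -100.84°

-100.8°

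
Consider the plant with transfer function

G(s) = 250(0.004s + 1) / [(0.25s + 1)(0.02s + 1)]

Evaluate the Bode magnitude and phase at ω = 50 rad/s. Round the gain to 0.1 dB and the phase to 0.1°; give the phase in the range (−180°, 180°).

At ω = 50 rad/s:
zero (1 + j50·0.004) = 1 + j0.2 → |·| ≈ 1.0198, ∠ ≈ 11.31°
pole (1 + j50·0.25) = 1 + j12.5 → |·| ≈ 12.54, ∠ ≈ 85.43°
pole (1 + j50·0.02) = 1 + j1 → |·| ≈ 1.4142, ∠ ≈ 45.00°
|G| = 250 · 1.0198 / (12.54 · 1.4142) ≈ 14.376
Gain = 20 log₁₀(14.376) ≈ 23.15 dB
∠G = (11.31°) − (85.43° + 45.00°) = -119.12°

23.2 dB, -119.1°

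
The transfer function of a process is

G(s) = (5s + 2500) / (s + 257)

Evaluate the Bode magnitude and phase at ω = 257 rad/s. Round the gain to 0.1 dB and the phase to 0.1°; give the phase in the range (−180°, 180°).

17.8 dB, -17.8°

Substitute s = j257:
Numerator: 5(j257) + 2500 = 2500 + j1285
Denominator: (j257) + 257 = 257 + j257
|N| = √(2500² + 1285²) ≈ 2810.9, ∠N ≈ 27.20°
|D| = √(257² + 257²) ≈ 363.45, ∠D ≈ 45.00°
|G| = 2810.9 / 363.45 ≈ 7.7339
Gain = 20 log₁₀(7.7339) ≈ 17.77 dB
∠G = 27.20° − 45.00° = -17.80°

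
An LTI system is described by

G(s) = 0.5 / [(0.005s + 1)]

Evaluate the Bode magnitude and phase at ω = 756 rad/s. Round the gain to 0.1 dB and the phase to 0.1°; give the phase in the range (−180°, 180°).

At ω = 756 rad/s:
pole (1 + j756·0.005) = 1 + j3.78 → |·| ≈ 3.91, ∠ ≈ 75.18°
|G| = 0.5 · 1 / (3.91) ≈ 0.12788
Gain = 20 log₁₀(0.12788) ≈ -17.86 dB
∠G = (0°) − (75.18°) = -75.18°

-17.9 dB, -75.2°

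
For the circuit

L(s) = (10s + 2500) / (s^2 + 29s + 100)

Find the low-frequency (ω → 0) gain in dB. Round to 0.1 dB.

L(0) = 2500 / 100 = 25
20 log₁₀(25) ≈ 27.96 dB

28.0 dB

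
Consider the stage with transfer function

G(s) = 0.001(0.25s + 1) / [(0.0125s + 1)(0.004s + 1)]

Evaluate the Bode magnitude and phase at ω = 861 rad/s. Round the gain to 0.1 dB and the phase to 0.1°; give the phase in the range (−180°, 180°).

-45.1 dB, -68.8°

At ω = 861 rad/s:
zero (1 + j861·0.25) = 1 + j215.25 → |·| ≈ 215.25, ∠ ≈ 89.73°
pole (1 + j861·0.0125) = 1 + j10.7625 → |·| ≈ 10.809, ∠ ≈ 84.69°
pole (1 + j861·0.004) = 1 + j3.444 → |·| ≈ 3.5862, ∠ ≈ 73.81°
|G| = 0.001 · 215.25 / (10.809 · 3.5862) ≈ 0.0055529
Gain = 20 log₁₀(0.0055529) ≈ -45.11 dB
∠G = (89.73°) − (84.69° + 73.81°) = -68.77°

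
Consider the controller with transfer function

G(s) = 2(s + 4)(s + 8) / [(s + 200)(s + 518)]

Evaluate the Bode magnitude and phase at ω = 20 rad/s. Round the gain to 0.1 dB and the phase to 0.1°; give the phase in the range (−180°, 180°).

At s = jω = j20:
zero (s+4): 4 + j20 → |·| = √(4²+20²) = √416 ≈ 20.396, ∠ = arctan(20/4) ≈ 78.69°
zero (s+8): 8 + j20 → |·| = √(8²+20²) = √464 ≈ 21.541, ∠ = arctan(20/8) ≈ 68.20°
pole (s+200): 200 + j20 → |·| = √(200²+20²) = √40400 ≈ 201, ∠ = arctan(20/200) ≈ 5.71°
pole (s+518): 518 + j20 → |·| = √(518²+20²) = √268724 ≈ 518.39, ∠ = arctan(20/518) ≈ 2.21°
|G| = 2 · 439.35 / 1.042e+05 ≈ 0.0084328
Gain = 20 log₁₀(0.0084328) ≈ -41.48 dB
∠G = 146.89° − 7.92° = 138.97°

-41.5 dB, 139.0°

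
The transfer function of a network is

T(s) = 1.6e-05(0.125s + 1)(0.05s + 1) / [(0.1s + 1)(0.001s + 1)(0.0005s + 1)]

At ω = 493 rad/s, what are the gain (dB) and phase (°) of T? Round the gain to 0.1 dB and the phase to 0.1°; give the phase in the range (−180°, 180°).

-67.3 dB, 47.8°

At ω = 493 rad/s:
zero (1 + j493·0.125) = 1 + j61.625 → |·| ≈ 61.633, ∠ ≈ 89.07°
zero (1 + j493·0.05) = 1 + j24.65 → |·| ≈ 24.67, ∠ ≈ 87.68°
pole (1 + j493·0.1) = 1 + j49.3 → |·| ≈ 49.31, ∠ ≈ 88.84°
pole (1 + j493·0.001) = 1 + j0.493 → |·| ≈ 1.1149, ∠ ≈ 26.24°
pole (1 + j493·0.0005) = 1 + j0.2465 → |·| ≈ 1.0299, ∠ ≈ 13.85°
|T| = 1.6e-05 · 61.633 · 24.67 / (49.31 · 1.1149 · 1.0299) ≈ 0.00042967
Gain = 20 log₁₀(0.00042967) ≈ -67.34 dB
∠T = (89.07° + 87.68°) − (88.84° + 26.24° + 13.85°) = 47.82°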